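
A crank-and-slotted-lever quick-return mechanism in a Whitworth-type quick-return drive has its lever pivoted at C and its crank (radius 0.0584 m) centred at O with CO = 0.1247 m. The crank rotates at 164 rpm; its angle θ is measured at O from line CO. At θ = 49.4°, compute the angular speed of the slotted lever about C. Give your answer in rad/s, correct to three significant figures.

4.92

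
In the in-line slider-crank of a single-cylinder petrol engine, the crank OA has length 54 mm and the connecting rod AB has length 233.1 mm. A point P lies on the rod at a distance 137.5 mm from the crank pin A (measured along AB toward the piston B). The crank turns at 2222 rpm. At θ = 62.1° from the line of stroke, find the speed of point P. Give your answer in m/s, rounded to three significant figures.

12.1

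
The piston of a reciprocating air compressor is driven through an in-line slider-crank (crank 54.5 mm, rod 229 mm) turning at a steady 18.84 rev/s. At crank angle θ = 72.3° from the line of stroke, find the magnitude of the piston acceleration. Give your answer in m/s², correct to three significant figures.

81.0

ω = 2π·18.8 = 118.4 rad/s
x(θ) = r cosθ + √(L² − r² sin²θ); with ω constant, a = ω²·d²x/dθ².
d²x/dθ² = −r cosθ − r²(cos2θ)/√u − r⁴ sin²2θ/(4u^{3/2}),  u = L² − r² sin²θ = 0.0497453 m².
Substituting r = 0.0545 m, L = 0.229 m, θ = 72.3°: d²x/dθ² = -0.0057812 m.
a = ω²·d²x/dθ² = (118.4)²·(-0.0057812) = -81.01 m/s²;  |a| = 81.01 m/s².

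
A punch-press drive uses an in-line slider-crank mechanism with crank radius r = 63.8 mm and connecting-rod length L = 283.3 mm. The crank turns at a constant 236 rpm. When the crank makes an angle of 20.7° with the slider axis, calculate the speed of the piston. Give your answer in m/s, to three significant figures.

ω = 2π·236/60 = 24.71 rad/s
For an in-line slider-crank, x = r cosθ + √(L² − r² sin²θ), so v = −rω sinθ·[1 + r cosθ/√(L² − r² sin²θ)].
With r = 0.0638 m, L = 0.2833 m, θ = 20.7°: √(L² − r² sin²θ) = 0.2824 m.
v = −0.0638·24.71·0.35347·[1 + 0.0638·0.93544/0.2824] = -0.67513 m/s.
|v| = 0.67513 m/s.

0.675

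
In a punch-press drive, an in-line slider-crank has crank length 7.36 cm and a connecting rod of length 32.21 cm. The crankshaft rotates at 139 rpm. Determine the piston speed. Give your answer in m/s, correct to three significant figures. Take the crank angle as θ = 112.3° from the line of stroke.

ω = 2π·139/60 = 14.56 rad/s
For an in-line slider-crank, x = r cosθ + √(L² − r² sin²θ), so v = −rω sinθ·[1 + r cosθ/√(L² − r² sin²θ)].
With r = 0.0736 m, L = 0.3221 m, θ = 112.3°: √(L² − r² sin²θ) = 0.31482 m.
v = −0.0736·14.56·0.92521·[1 + 0.0736·-0.37946/0.31482] = -0.90327 m/s.
|v| = 0.90327 m/s.

0.903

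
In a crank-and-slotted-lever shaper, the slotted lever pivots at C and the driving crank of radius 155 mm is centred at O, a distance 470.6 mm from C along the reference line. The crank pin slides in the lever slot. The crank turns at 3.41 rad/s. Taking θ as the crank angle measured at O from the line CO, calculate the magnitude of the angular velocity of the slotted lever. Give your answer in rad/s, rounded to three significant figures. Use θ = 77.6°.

ω = 3.41 rad/s
Crank pin A relative to C: A = (d + r cosθ, r sinθ); lever angle φ = atan2(r sinθ, d + r cosθ).
Differentiating tanφ: φ̇ = rω(d cosθ + r)/(d² + r² + 2dr cosθ).
d² + r² + 2dr cosθ = |CA|² = 0.276816 m²;  d cosθ + r = +0.25605 m.
|ω_lever| = |0.155·3.41·+0.25605| / 0.276816 = 0.48891 rad/s.

0.489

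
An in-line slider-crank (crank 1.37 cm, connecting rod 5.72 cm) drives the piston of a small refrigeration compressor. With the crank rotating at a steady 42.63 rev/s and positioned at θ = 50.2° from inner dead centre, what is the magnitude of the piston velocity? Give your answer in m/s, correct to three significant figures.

3.26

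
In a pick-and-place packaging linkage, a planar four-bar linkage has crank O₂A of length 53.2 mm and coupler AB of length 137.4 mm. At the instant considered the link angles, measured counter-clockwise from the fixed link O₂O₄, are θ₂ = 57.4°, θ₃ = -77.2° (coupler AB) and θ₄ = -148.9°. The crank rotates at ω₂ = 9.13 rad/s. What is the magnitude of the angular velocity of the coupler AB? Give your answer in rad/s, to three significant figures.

ω₂ = 9.13 rad/s
Differentiating the loop-closure r₂e^{iθ₂}+r₃e^{iθ₃}=r₁+r₄e^{iθ₄} gives r₂ω₂e^{iθ₂}+r₃ω₃e^{iθ₃}=r₄ω₄e^{iθ₄}.
Eliminating the other unknown: ω₃ = r₂ω₂ sin(θ₄−θ₂) / [r₃ sin(θ₃−θ₄)].
Numerator sine = +0.44307; denominator sine = +0.94943.
Result = 0.0532·9.13·(+0.44307) / (0.1374·(+0.94943)) = +1.6497 rad/s; magnitude 1.6497 rad/s.

1.65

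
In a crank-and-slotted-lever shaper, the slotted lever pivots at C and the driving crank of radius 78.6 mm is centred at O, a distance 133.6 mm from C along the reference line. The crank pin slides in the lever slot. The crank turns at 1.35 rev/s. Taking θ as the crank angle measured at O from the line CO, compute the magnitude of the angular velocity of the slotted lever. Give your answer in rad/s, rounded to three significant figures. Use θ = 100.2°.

1.80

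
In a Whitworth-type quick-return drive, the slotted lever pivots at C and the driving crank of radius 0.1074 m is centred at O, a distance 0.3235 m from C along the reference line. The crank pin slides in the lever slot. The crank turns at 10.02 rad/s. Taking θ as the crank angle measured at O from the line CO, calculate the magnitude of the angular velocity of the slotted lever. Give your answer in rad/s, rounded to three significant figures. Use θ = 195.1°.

4.49

ω = 10.02 rad/s
Crank pin A relative to C: A = (d + r cosθ, r sinθ); lever angle φ = atan2(r sinθ, d + r cosθ).
Differentiating tanφ: φ̇ = rω(d cosθ + r)/(d² + r² + 2dr cosθ).
d² + r² + 2dr cosθ = |CA|² = 0.0490984 m²;  d cosθ + r = -0.20493 m.
|ω_lever| = |0.1074·10.02·-0.20493| / 0.0490984 = 4.4917 rad/s.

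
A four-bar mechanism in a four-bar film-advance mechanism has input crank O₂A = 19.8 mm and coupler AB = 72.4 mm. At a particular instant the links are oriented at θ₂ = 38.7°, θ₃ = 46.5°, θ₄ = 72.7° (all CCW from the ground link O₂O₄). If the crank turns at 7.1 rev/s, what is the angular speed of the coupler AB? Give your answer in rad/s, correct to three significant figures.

ω₂ = 44.61 rad/s (from 7.1 rev/s).
Differentiating the loop-closure r₂e^{iθ₂}+r₃e^{iθ₃}=r₁+r₄e^{iθ₄} gives r₂ω₂e^{iθ₂}+r₃ω₃e^{iθ₃}=r₄ω₄e^{iθ₄}.
Eliminating the other unknown: ω₃ = r₂ω₂ sin(θ₄−θ₂) / [r₃ sin(θ₃−θ₄)].
Numerator sine = +0.55919; denominator sine = -0.44151.
Result = 0.0198·44.61·(+0.55919) / (0.0724·(-0.44151)) = -15.452 rad/s; magnitude 15.452 rad/s.

15.5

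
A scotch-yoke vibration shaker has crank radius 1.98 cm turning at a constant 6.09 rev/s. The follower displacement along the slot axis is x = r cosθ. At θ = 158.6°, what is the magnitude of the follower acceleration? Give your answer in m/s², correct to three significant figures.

27.0

ω = 38.26 rad/s (from 6.09 rev/s).
x = r cosθ ⇒ ẍ = −rω² cosθ (ω constant).
|a| = rω²|cosθ| = 0.0198·(38.26)²·|cos 158.6°| = 26.992 m/s².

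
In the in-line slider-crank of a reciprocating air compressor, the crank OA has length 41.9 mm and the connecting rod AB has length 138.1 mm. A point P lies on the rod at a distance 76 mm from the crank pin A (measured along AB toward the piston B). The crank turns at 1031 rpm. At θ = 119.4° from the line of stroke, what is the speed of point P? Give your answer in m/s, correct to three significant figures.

3.74

ω = 108 rad/s.  Crank-pin speed |V_A| = rω = 4.5238 m/s, perpendicular to OA.
Rod angle: sinφ = −(r/L) sinθ ⇒ φ = -15.327°; ω_rod = −rω cosθ/√(L²−r²sin²θ) = +16.674 rad/s.
V_P = V_A + ω_rod × AP, with AP = 0.076 m along the rod.
Components: V_Px = −rω sinθ − a·ω_rod·sinφ = -3.6062 m/s;  V_Py = rω cosθ + a·ω_rod·cosφ = -0.99861 m/s.
|V_P| = √(V_Px² + V_Py²) = 3.7419 m/s.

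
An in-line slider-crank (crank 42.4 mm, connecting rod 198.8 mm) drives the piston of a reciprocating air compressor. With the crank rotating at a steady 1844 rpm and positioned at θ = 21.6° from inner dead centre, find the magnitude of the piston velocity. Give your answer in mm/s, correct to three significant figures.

ω = 2π·1844/60 = 193.1 rad/s
For an in-line slider-crank, x = r cosθ + √(L² − r² sin²θ), so v = −rω sinθ·[1 + r cosθ/√(L² − r² sin²θ)].
With r = 0.0424 m, L = 0.1988 m, θ = 21.6°: √(L² − r² sin²θ) = 0.19819 m.
v = −0.0424·193.1·0.36812·[1 + 0.0424·0.92978/0.19819] = -3.6136 m/s.
|v| = 3.6136 m/s = 3613.6 mm/s.

3610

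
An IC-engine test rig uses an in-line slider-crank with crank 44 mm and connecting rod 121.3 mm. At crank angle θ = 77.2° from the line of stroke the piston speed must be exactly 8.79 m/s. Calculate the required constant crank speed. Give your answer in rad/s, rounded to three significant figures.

189

For an in-line slider-crank, |v_piston| = rω|sinθ|·[1 + r cosθ/√(L² − r² sin²θ)].
With r = 0.044 m, L = 0.1213 m, θ = 77.2°: the bracketed kinematic factor |dx/dθ| = 0.046593 m.
ω = v/|dx/dθ| = 8.79/0.046593 = 188.65 rad/s.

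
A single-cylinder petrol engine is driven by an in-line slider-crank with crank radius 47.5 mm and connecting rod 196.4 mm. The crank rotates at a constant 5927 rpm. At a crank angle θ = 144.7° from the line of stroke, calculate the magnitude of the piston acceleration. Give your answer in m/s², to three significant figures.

13400

ω = 2π·5927/60 = 620.7 rad/s
x(θ) = r cosθ + √(L² − r² sin²θ); with ω constant, a = ω²·d²x/dθ².
d²x/dθ² = −r cosθ − r²(cos2θ)/√u − r⁴ sin²2θ/(4u^{3/2}),  u = L² − r² sin²θ = 0.0378196 m².
Substituting r = 0.0475 m, L = 0.1964 m, θ = 144.7°: d²x/dθ² = +0.034759 m.
a = ω²·d²x/dθ² = (620.7)²·(+0.034759) = +13390 m/s²;  |a| = 13390 m/s².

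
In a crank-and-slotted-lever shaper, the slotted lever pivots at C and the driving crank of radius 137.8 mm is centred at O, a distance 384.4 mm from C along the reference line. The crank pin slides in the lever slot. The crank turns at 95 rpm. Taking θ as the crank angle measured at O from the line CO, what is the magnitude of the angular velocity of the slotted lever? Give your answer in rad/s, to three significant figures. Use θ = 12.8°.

2.60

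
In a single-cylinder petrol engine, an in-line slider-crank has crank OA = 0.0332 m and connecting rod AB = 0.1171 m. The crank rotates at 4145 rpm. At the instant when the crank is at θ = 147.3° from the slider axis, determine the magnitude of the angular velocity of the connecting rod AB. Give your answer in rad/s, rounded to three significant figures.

ω = 434.1 rad/s (converted from 4145 rpm).
The rod makes angle φ with the slider axis where L sinφ = r sinθ; differentiating, L cosφ·φ̇ = r ω cosθ.
L cosφ = √(L² − r² sin²θ) = 0.11572 m.
|ω_rod| = r ω |cosθ| / √(L² − r² sin²θ) = 0.0332·434.1·0.84151/0.11572 = 104.8 rad/s.

105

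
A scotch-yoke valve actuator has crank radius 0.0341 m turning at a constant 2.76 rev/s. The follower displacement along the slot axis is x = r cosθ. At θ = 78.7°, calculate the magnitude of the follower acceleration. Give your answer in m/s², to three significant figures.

2.01

ω = 17.34 rad/s (from 2.76 rev/s).
x = r cosθ ⇒ ẍ = −rω² cosθ (ω constant).
|a| = rω²|cosθ| = 0.0341·(17.34)²·|cos 78.7°| = 2.0094 m/s².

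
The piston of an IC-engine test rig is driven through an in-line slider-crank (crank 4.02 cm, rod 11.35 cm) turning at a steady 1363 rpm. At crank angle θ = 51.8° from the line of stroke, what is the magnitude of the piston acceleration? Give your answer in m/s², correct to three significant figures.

ω = 2π·1363/60 = 142.7 rad/s
x(θ) = r cosθ + √(L² − r² sin²θ); with ω constant, a = ω²·d²x/dθ².
d²x/dθ² = −r cosθ − r²(cos2θ)/√u − r⁴ sin²2θ/(4u^{3/2}),  u = L² − r² sin²θ = 0.0118842 m².
Substituting r = 0.0402 m, L = 0.1135 m, θ = 51.8°: d²x/dθ² = -0.02185 m.
a = ω²·d²x/dθ² = (142.7)²·(-0.02185) = -445.15 m/s²;  |a| = 445.15 m/s².

445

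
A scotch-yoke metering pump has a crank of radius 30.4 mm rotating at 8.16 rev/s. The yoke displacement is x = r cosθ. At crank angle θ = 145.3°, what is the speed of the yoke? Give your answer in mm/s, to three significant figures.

887

ω = 51.27 rad/s (from 8.16 rev/s).
x = r cosθ ⇒ ẋ = −rω sinθ.
|v| = rω|sinθ| = 0.0304·51.27·|sin 145.3°| = 0.8873 m/s = 887.3 mm/s.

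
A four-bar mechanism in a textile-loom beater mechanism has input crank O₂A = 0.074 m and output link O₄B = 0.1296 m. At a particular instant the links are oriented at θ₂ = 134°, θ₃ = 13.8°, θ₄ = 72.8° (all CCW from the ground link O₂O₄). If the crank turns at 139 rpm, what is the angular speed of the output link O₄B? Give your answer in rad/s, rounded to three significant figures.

8.38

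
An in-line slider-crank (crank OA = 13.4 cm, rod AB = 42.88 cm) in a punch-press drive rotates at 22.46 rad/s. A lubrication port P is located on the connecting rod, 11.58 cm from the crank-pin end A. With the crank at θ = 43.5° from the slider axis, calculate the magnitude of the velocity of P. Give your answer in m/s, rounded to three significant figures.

ω = 22.46 rad/s.  Crank-pin speed |V_A| = rω = 3.0096 m/s, perpendicular to OA.
Rod angle: sinφ = −(r/L) sinθ ⇒ φ = -12.422°; ω_rod = −rω cosθ/√(L²−r²sin²θ) = -5.2133 rad/s.
V_P = V_A + ω_rod × AP, with AP = 0.1158 m along the rod.
Components: V_Px = −rω sinθ − a·ω_rod·sinφ = -2.2016 m/s;  V_Py = rω cosθ + a·ω_rod·cosφ = +1.5936 m/s.
|V_P| = √(V_Px² + V_Py²) = 2.7178 m/s.

2.72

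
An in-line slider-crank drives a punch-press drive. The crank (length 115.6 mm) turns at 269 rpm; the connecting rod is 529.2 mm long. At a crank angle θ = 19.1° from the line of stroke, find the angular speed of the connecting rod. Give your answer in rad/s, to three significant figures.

5.83

ω = 28.17 rad/s (converted from 269 rpm).
The rod makes angle φ with the slider axis where L sinφ = r sinθ; differentiating, L cosφ·φ̇ = r ω cosθ.
L cosφ = √(L² − r² sin²θ) = 0.52785 m.
|ω_rod| = r ω |cosθ| / √(L² − r² sin²θ) = 0.1156·28.17·0.94495/0.52785 = 5.8296 rad/s.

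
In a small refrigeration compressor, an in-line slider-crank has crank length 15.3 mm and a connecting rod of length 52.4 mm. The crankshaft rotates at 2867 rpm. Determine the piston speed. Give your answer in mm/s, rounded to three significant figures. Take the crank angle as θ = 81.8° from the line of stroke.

4740

ω = 2π·2867/60 = 300.2 rad/s
For an in-line slider-crank, x = r cosθ + √(L² − r² sin²θ), so v = −rω sinθ·[1 + r cosθ/√(L² − r² sin²θ)].
With r = 0.0153 m, L = 0.0524 m, θ = 81.8°: √(L² − r² sin²θ) = 0.050164 m.
v = −0.0153·300.2·0.98978·[1 + 0.0153·0.14263/0.050164] = -4.7444 m/s.
|v| = 4.7444 m/s = 4744.4 mm/s.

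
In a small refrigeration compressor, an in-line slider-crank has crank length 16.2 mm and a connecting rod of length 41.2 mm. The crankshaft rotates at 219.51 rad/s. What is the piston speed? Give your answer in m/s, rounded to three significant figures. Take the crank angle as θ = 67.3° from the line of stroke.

ω = 219.5 rad/s
For an in-line slider-crank, x = r cosθ + √(L² − r² sin²θ), so v = −rω sinθ·[1 + r cosθ/√(L² − r² sin²θ)].
With r = 0.0162 m, L = 0.0412 m, θ = 67.3°: √(L² − r² sin²θ) = 0.038394 m.
v = −0.0162·219.5·0.92254·[1 + 0.0162·0.38591/0.038394] = -3.8148 m/s.
|v| = 3.8148 m/s.

3.81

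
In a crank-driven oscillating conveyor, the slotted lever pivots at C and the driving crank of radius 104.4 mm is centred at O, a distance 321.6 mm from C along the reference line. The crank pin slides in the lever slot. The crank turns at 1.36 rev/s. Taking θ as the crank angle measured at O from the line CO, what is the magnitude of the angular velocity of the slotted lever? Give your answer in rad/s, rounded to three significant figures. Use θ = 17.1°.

2.06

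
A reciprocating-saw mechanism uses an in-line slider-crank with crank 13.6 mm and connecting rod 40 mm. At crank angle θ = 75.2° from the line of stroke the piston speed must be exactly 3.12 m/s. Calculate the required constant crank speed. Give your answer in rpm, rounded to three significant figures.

2080

For an in-line slider-crank, |v_piston| = rω|sinθ|·[1 + r cosθ/√(L² − r² sin²θ)].
With r = 0.0136 m, L = 0.04 m, θ = 75.2°: the bracketed kinematic factor |dx/dθ| = 0.014358 m.
ω = v/|dx/dθ| = 3.12/0.014358 = 217.3 rad/s.
N = 60ω/(2π) = 2075.1 rpm.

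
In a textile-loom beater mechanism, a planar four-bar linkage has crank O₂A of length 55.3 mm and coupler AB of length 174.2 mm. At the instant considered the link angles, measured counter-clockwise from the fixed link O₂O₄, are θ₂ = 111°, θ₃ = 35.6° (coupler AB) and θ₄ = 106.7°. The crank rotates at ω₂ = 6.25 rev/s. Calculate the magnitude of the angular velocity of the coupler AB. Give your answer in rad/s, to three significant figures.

0.988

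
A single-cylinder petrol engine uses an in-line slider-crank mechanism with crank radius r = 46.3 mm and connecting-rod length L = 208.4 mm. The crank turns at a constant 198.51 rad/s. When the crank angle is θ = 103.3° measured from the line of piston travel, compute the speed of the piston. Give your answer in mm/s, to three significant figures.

8480

ω = 198.5 rad/s
For an in-line slider-crank, x = r cosθ + √(L² − r² sin²θ), so v = −rω sinθ·[1 + r cosθ/√(L² − r² sin²θ)].
With r = 0.0463 m, L = 0.2084 m, θ = 103.3°: √(L² − r² sin²θ) = 0.20347 m.
v = −0.0463·198.5·0.97318·[1 + 0.0463·-0.23005/0.20347] = -8.4763 m/s.
|v| = 8.4763 m/s = 8476.3 mm/s.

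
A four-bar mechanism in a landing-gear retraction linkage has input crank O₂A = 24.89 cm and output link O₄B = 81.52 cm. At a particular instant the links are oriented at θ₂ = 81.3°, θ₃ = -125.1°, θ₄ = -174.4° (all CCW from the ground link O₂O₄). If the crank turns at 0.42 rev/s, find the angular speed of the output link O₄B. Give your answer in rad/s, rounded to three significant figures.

ω₂ = 2.639 rad/s (from 0.42 rev/s).
Differentiating the loop-closure r₂e^{iθ₂}+r₃e^{iθ₃}=r₁+r₄e^{iθ₄} gives r₂ω₂e^{iθ₂}+r₃ω₃e^{iθ₃}=r₄ω₄e^{iθ₄}.
Eliminating the other unknown: ω₄ = r₂ω₂ sin(θ₂−θ₃) / [r₄ sin(θ₄−θ₃)].
Numerator sine = -0.44464; denominator sine = -0.75813.
Result = 0.2489·2.639·(-0.44464) / (0.8152·(-0.75813)) = +0.47255 rad/s; magnitude 0.47255 rad/s.

0.473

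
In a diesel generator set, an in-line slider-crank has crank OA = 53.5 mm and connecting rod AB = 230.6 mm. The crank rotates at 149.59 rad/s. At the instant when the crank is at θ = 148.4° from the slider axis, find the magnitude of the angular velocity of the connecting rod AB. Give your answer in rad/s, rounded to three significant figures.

29.8

ω = 149.6 rad/s
The rod makes angle φ with the slider axis where L sinφ = r sinθ; differentiating, L cosφ·φ̇ = r ω cosθ.
L cosφ = √(L² − r² sin²θ) = 0.22889 m.
|ω_rod| = r ω |cosθ| / √(L² − r² sin²θ) = 0.0535·149.6·0.85173/0.22889 = 29.78 rad/s.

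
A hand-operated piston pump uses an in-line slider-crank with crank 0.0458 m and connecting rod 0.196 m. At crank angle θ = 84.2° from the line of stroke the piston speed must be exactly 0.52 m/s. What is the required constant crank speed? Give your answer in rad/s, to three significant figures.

11.1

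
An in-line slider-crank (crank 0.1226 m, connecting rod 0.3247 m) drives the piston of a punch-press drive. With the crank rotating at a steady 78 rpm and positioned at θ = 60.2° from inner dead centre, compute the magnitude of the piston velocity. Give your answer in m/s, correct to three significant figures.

1.04

ω = 2π·78/60 = 8.168 rad/s
For an in-line slider-crank, x = r cosθ + √(L² − r² sin²θ), so v = −rω sinθ·[1 + r cosθ/√(L² − r² sin²θ)].
With r = 0.1226 m, L = 0.3247 m, θ = 60.2°: √(L² − r² sin²θ) = 0.30678 m.
v = −0.1226·8.168·0.86777·[1 + 0.1226·0.49697/0.30678] = -1.0416 m/s.
|v| = 1.0416 m/s.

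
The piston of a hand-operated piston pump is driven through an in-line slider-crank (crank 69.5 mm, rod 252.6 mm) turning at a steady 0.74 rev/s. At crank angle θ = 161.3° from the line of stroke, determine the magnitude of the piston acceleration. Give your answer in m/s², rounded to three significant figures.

ω = 2π·0.74 = 4.65 rad/s
x(θ) = r cosθ + √(L² − r² sin²θ); with ω constant, a = ω²·d²x/dθ².
d²x/dθ² = −r cosθ − r²(cos2θ)/√u − r⁴ sin²2θ/(4u^{3/2}),  u = L² − r² sin²θ = 0.0633102 m².
Substituting r = 0.0695 m, L = 0.2526 m, θ = 161.3°: d²x/dθ² = +0.050446 m.
a = ω²·d²x/dθ² = (4.65)²·(+0.050446) = +1.0906 m/s²;  |a| = 1.0906 m/s².

1.09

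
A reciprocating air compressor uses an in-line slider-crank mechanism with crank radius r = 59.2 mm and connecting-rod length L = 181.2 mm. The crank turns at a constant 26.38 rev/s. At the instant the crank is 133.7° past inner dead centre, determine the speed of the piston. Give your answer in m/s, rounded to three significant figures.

ω = 2π·26.4 = 165.8 rad/s
For an in-line slider-crank, x = r cosθ + √(L² − r² sin²θ), so v = −rω sinθ·[1 + r cosθ/√(L² − r² sin²θ)].
With r = 0.0592 m, L = 0.1812 m, θ = 133.7°: √(L² − r² sin²θ) = 0.17607 m.
v = −0.0592·165.8·0.72297·[1 + 0.0592·-0.69088/0.17607] = -5.4462 m/s.
|v| = 5.4462 m/s.

5.45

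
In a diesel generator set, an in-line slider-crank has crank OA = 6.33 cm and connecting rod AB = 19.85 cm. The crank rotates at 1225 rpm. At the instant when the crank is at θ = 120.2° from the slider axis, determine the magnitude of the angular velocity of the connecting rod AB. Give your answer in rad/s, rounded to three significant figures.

21.4

ω = 128.3 rad/s (converted from 1225 rpm).
The rod makes angle φ with the slider axis where L sinφ = r sinθ; differentiating, L cosφ·φ̇ = r ω cosθ.
L cosφ = √(L² − r² sin²θ) = 0.19081 m.
|ω_rod| = r ω |cosθ| / √(L² − r² sin²θ) = 0.0633·128.3·0.50302/0.19081 = 21.407 rad/s.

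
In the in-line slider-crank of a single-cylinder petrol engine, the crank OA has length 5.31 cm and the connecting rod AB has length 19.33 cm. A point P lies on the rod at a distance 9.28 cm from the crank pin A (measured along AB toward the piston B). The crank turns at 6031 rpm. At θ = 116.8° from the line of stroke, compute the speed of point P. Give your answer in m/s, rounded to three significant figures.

ω = 631.6 rad/s.  Crank-pin speed |V_A| = rω = 33.536 m/s, perpendicular to OA.
Rod angle: sinφ = −(r/L) sinθ ⇒ φ = -14.193°; ω_rod = −rω cosθ/√(L²−r²sin²θ) = +80.687 rad/s.
V_P = V_A + ω_rod × AP, with AP = 0.0928 m along the rod.
Components: V_Px = −rω sinθ − a·ω_rod·sinφ = -28.098 m/s;  V_Py = rω cosθ + a·ω_rod·cosφ = -7.8615 m/s.
|V_P| = √(V_Px² + V_Py²) = 29.177 m/s.

29.2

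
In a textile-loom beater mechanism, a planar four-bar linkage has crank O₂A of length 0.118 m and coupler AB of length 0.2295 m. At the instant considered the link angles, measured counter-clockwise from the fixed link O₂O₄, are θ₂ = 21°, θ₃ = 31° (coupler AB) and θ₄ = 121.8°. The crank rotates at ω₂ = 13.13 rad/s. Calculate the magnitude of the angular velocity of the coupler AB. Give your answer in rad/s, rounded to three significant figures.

6.63

ω₂ = 13.13 rad/s
Differentiating the loop-closure r₂e^{iθ₂}+r₃e^{iθ₃}=r₁+r₄e^{iθ₄} gives r₂ω₂e^{iθ₂}+r₃ω₃e^{iθ₃}=r₄ω₄e^{iθ₄}.
Eliminating the other unknown: ω₃ = r₂ω₂ sin(θ₄−θ₂) / [r₃ sin(θ₃−θ₄)].
Numerator sine = +0.98229; denominator sine = -0.99990.
Result = 0.118·13.13·(+0.98229) / (0.2295·(-0.99990)) = -6.632 rad/s; magnitude 6.632 rad/s.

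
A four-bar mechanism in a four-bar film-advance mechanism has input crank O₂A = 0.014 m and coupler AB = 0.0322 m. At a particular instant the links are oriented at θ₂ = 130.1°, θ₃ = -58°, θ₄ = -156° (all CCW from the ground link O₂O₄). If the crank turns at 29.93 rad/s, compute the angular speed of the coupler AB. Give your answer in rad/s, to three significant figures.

12.6

ω₂ = 29.93 rad/s
Differentiating the loop-closure r₂e^{iθ₂}+r₃e^{iθ₃}=r₁+r₄e^{iθ₄} gives r₂ω₂e^{iθ₂}+r₃ω₃e^{iθ₃}=r₄ω₄e^{iθ₄}.
Eliminating the other unknown: ω₃ = r₂ω₂ sin(θ₄−θ₂) / [r₃ sin(θ₃−θ₄)].
Numerator sine = +0.96078; denominator sine = +0.99027.
Result = 0.014·29.93·(+0.96078) / (0.0322·(+0.99027)) = +12.626 rad/s; magnitude 12.626 rad/s.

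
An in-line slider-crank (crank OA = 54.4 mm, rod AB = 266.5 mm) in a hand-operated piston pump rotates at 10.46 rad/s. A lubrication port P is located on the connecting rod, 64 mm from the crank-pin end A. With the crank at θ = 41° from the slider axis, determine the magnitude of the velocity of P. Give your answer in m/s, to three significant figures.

0.506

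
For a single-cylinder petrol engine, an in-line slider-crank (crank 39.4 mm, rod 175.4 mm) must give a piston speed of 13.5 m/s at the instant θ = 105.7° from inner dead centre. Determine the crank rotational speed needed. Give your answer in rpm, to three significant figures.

For an in-line slider-crank, |v_piston| = rω|sinθ|·[1 + r cosθ/√(L² − r² sin²θ)].
With r = 0.0394 m, L = 0.1754 m, θ = 105.7°: the bracketed kinematic factor |dx/dθ| = 0.035569 m.
ω = v/|dx/dθ| = 13.5/0.035569 = 379.55 rad/s.
N = 60ω/(2π) = 3624.4 rpm.

3620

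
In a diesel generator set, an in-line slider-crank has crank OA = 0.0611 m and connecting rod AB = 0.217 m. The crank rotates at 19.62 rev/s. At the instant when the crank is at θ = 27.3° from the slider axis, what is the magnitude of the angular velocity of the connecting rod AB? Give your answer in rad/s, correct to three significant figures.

31.1

ω = 123.3 rad/s (converted from 19.62 rev/s).
The rod makes angle φ with the slider axis where L sinφ = r sinθ; differentiating, L cosφ·φ̇ = r ω cosθ.
L cosφ = √(L² − r² sin²θ) = 0.21518 m.
|ω_rod| = r ω |cosθ| / √(L² − r² sin²θ) = 0.0611·123.3·0.88862/0.21518 = 31.105 rad/s.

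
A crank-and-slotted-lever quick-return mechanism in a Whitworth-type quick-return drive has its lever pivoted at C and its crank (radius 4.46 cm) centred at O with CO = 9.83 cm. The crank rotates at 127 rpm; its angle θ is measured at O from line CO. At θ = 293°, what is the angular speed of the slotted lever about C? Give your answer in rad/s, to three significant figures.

3.27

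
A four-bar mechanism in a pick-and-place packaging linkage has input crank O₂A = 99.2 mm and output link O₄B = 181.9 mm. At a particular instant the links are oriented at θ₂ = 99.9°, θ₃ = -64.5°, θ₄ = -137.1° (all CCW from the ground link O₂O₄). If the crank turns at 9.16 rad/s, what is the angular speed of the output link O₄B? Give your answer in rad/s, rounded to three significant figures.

1.41

ω₂ = 9.16 rad/s
Differentiating the loop-closure r₂e^{iθ₂}+r₃e^{iθ₃}=r₁+r₄e^{iθ₄} gives r₂ω₂e^{iθ₂}+r₃ω₃e^{iθ₃}=r₄ω₄e^{iθ₄}.
Eliminating the other unknown: ω₄ = r₂ω₂ sin(θ₂−θ₃) / [r₄ sin(θ₄−θ₃)].
Numerator sine = +0.26892; denominator sine = -0.95424.
Result = 0.0992·9.16·(+0.26892) / (0.1819·(-0.95424)) = -1.4078 rad/s; magnitude 1.4078 rad/s.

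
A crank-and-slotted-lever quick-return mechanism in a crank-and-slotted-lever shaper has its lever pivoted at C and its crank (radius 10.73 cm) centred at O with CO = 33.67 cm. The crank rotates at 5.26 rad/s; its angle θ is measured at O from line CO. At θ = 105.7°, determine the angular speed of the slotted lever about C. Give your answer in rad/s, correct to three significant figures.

0.0867

ω = 5.26 rad/s
Crank pin A relative to C: A = (d + r cosθ, r sinθ); lever angle φ = atan2(r sinθ, d + r cosθ).
Differentiating tanφ: φ̇ = rω(d cosθ + r)/(d² + r² + 2dr cosθ).
d² + r² + 2dr cosθ = |CA|² = 0.105328 m²;  d cosθ + r = +0.016189 m.
|ω_lever| = |0.1073·5.26·+0.016189| / 0.105328 = 0.086748 rad/s.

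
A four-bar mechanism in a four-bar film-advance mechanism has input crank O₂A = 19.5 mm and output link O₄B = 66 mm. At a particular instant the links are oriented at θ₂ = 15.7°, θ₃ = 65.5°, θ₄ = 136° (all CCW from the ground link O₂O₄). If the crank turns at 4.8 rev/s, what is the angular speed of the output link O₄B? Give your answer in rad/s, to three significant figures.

7.22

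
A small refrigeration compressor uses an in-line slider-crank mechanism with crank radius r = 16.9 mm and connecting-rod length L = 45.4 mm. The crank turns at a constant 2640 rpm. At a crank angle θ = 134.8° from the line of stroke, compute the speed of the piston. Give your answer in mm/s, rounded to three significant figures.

2410

ω = 2π·2640/60 = 276.5 rad/s
For an in-line slider-crank, x = r cosθ + √(L² − r² sin²θ), so v = −rω sinθ·[1 + r cosθ/√(L² − r² sin²θ)].
With r = 0.0169 m, L = 0.0454 m, θ = 134.8°: √(L² − r² sin²θ) = 0.043788 m.
v = −0.0169·276.5·0.70957·[1 + 0.0169·-0.70463/0.043788] = -2.4136 m/s.
|v| = 2.4136 m/s = 2413.6 mm/s.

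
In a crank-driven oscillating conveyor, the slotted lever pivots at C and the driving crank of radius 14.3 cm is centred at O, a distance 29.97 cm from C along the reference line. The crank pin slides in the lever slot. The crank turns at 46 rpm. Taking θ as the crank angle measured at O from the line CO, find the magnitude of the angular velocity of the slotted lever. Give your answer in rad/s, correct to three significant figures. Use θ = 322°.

1.47

ω = 4.817 rad/s (from 46 rpm).
Crank pin A relative to C: A = (d + r cosθ, r sinθ); lever angle φ = atan2(r sinθ, d + r cosθ).
Differentiating tanφ: φ̇ = rω(d cosθ + r)/(d² + r² + 2dr cosθ).
d² + r² + 2dr cosθ = |CA|² = 0.177813 m²;  d cosθ + r = +0.37917 m.
|ω_lever| = |0.143·4.817·+0.37917| / 0.177813 = 1.4689 rad/s.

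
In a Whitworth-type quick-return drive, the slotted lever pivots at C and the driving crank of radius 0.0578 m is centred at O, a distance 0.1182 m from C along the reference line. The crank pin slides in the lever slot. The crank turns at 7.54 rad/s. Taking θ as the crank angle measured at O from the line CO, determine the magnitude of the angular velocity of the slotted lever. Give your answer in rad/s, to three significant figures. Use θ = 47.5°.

2.26

ω = 7.54 rad/s
Crank pin A relative to C: A = (d + r cosθ, r sinθ); lever angle φ = atan2(r sinθ, d + r cosθ).
Differentiating tanφ: φ̇ = rω(d cosθ + r)/(d² + r² + 2dr cosθ).
d² + r² + 2dr cosθ = |CA|² = 0.0265433 m²;  d cosθ + r = +0.13765 m.
|ω_lever| = |0.0578·7.54·+0.13765| / 0.0265433 = 2.2601 rad/s.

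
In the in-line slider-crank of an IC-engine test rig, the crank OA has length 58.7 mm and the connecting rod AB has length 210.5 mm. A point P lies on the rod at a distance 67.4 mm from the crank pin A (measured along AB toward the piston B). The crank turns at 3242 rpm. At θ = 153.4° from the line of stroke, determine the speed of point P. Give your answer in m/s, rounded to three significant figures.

14.6

ω = 339.5 rad/s.  Crank-pin speed |V_A| = rω = 19.929 m/s, perpendicular to OA.
Rod angle: sinφ = −(r/L) sinθ ⇒ φ = -7.173°; ω_rod = −rω cosθ/√(L²−r²sin²θ) = +85.32 rad/s.
V_P = V_A + ω_rod × AP, with AP = 0.0674 m along the rod.
Components: V_Px = −rω sinθ − a·ω_rod·sinφ = -8.2052 m/s;  V_Py = rω cosθ + a·ω_rod·cosφ = -12.114 m/s.
|V_P| = √(V_Px² + V_Py²) = 14.631 m/s.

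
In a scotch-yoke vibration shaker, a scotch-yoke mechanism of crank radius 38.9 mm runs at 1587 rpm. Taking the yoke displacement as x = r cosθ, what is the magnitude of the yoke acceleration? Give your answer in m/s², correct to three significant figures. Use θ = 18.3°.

1020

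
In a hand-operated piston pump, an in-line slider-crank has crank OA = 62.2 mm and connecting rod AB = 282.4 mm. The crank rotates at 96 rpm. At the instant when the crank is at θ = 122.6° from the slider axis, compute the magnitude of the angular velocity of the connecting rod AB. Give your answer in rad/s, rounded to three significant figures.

ω = 10.05 rad/s (converted from 96 rpm).
The rod makes angle φ with the slider axis where L sinφ = r sinθ; differentiating, L cosφ·φ̇ = r ω cosθ.
L cosφ = √(L² − r² sin²θ) = 0.2775 m.
|ω_rod| = r ω |cosθ| / √(L² − r² sin²θ) = 0.0622·10.05·0.53877/0.2775 = 1.2141 rad/s.

1.21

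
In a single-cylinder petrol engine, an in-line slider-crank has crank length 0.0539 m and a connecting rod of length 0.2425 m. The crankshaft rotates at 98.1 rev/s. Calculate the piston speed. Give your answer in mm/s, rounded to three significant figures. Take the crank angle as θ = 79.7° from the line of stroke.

34000

ω = 2π·98.1 = 616.4 rad/s
For an in-line slider-crank, x = r cosθ + √(L² − r² sin²θ), so v = −rω sinθ·[1 + r cosθ/√(L² − r² sin²θ)].
With r = 0.0539 m, L = 0.2425 m, θ = 79.7°: √(L² − r² sin²θ) = 0.23663 m.
v = −0.0539·616.4·0.98389·[1 + 0.0539·0.17880/0.23663] = -34.019 m/s.
|v| = 34.019 m/s = 34019 mm/s.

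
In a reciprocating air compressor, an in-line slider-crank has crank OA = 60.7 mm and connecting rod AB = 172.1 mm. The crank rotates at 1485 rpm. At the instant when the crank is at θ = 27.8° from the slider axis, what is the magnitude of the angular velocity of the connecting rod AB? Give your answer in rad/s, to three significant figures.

ω = 155.5 rad/s (converted from 1485 rpm).
The rod makes angle φ with the slider axis where L sinφ = r sinθ; differentiating, L cosφ·φ̇ = r ω cosθ.
L cosφ = √(L² − r² sin²θ) = 0.16976 m.
|ω_rod| = r ω |cosθ| / √(L² − r² sin²θ) = 0.0607·155.5·0.88458/0.16976 = 49.188 rad/s.

49.2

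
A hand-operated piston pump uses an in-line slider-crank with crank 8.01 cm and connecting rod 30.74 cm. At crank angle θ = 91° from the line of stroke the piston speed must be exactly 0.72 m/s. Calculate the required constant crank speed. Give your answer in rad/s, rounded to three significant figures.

9.03

For an in-line slider-crank, |v_piston| = rω|sinθ|·[1 + r cosθ/√(L² − r² sin²θ)].
With r = 0.0801 m, L = 0.3074 m, θ = 91°: the bracketed kinematic factor |dx/dθ| = 0.079711 m.
ω = v/|dx/dθ| = 0.72/0.079711 = 9.0327 rad/s.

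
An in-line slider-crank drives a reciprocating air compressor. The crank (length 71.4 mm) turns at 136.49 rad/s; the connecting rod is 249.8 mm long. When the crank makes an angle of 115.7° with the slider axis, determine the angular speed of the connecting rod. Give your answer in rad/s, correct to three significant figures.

17.5

ω = 136.5 rad/s
The rod makes angle φ with the slider axis where L sinφ = r sinθ; differentiating, L cosφ·φ̇ = r ω cosθ.
L cosφ = √(L² − r² sin²θ) = 0.24137 m.
|ω_rod| = r ω |cosθ| / √(L² − r² sin²θ) = 0.0714·136.5·0.43366/0.24137 = 17.509 rad/s.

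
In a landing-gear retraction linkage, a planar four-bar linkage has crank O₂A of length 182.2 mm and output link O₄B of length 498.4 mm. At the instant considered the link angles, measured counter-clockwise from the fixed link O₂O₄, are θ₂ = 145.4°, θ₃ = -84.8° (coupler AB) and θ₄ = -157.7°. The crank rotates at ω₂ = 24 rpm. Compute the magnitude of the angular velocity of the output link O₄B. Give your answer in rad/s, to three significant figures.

0.739

ω₂ = 2.513 rad/s (from 24 rpm).
Differentiating the loop-closure r₂e^{iθ₂}+r₃e^{iθ₃}=r₁+r₄e^{iθ₄} gives r₂ω₂e^{iθ₂}+r₃ω₃e^{iθ₃}=r₄ω₄e^{iθ₄}.
Eliminating the other unknown: ω₄ = r₂ω₂ sin(θ₂−θ₃) / [r₄ sin(θ₄−θ₃)].
Numerator sine = -0.76828; denominator sine = -0.95579.
Result = 0.1822·2.513·(-0.76828) / (0.4984·(-0.95579)) = +0.73853 rad/s; magnitude 0.73853 rad/s.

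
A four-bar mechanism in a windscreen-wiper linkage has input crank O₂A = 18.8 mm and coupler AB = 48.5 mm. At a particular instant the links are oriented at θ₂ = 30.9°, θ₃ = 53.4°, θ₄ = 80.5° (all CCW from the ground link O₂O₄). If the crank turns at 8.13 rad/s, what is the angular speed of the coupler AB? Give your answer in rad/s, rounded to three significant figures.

5.27

ω₂ = 8.13 rad/s
Differentiating the loop-closure r₂e^{iθ₂}+r₃e^{iθ₃}=r₁+r₄e^{iθ₄} gives r₂ω₂e^{iθ₂}+r₃ω₃e^{iθ₃}=r₄ω₄e^{iθ₄}.
Eliminating the other unknown: ω₃ = r₂ω₂ sin(θ₄−θ₂) / [r₃ sin(θ₃−θ₄)].
Numerator sine = +0.76154; denominator sine = -0.45554.
Result = 0.0188·8.13·(+0.76154) / (0.0485·(-0.45554)) = -5.2683 rad/s; magnitude 5.2683 rad/s.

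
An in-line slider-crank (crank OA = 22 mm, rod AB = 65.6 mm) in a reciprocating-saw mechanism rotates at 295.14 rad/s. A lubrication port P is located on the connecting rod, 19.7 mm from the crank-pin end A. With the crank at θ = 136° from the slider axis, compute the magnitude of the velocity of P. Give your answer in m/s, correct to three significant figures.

5.30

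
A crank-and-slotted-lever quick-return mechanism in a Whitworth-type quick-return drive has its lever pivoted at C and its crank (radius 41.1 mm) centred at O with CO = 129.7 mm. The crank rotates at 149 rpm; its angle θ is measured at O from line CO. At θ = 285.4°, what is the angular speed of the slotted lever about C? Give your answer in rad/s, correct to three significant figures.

2.27

ω = 15.6 rad/s (from 149 rpm).
Crank pin A relative to C: A = (d + r cosθ, r sinθ); lever angle φ = atan2(r sinθ, d + r cosθ).
Differentiating tanφ: φ̇ = rω(d cosθ + r)/(d² + r² + 2dr cosθ).
d² + r² + 2dr cosθ = |CA|² = 0.0213425 m²;  d cosθ + r = +0.075543 m.
|ω_lever| = |0.0411·15.6·+0.075543| / 0.0213425 = 2.2699 rad/s.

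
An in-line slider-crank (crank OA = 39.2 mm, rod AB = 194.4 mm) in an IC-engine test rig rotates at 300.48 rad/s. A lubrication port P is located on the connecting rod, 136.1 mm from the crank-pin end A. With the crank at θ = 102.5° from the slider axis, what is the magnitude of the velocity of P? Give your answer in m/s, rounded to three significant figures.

ω = 300.5 rad/s.  Crank-pin speed |V_A| = rω = 11.779 m/s, perpendicular to OA.
Rod angle: sinφ = −(r/L) sinθ ⇒ φ = -11.354°; ω_rod = −rω cosθ/√(L²−r²sin²θ) = +13.376 rad/s.
V_P = V_A + ω_rod × AP, with AP = 0.1361 m along the rod.
Components: V_Px = −rω sinθ − a·ω_rod·sinφ = -11.141 m/s;  V_Py = rω cosθ + a·ω_rod·cosφ = -0.76456 m/s.
|V_P| = √(V_Px² + V_Py²) = 11.167 m/s.

11.2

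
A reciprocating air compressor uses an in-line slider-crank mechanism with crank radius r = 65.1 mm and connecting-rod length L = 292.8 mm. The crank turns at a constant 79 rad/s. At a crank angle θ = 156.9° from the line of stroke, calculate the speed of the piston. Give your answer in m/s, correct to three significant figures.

1.60

ω = 79 rad/s
For an in-line slider-crank, x = r cosθ + √(L² − r² sin²θ), so v = −rω sinθ·[1 + r cosθ/√(L² − r² sin²θ)].
With r = 0.0651 m, L = 0.2928 m, θ = 156.9°: √(L² − r² sin²θ) = 0.29168 m.
v = −0.0651·79·0.39234·[1 + 0.0651·-0.91982/0.29168] = -1.6035 m/s.
|v| = 1.6035 m/s.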